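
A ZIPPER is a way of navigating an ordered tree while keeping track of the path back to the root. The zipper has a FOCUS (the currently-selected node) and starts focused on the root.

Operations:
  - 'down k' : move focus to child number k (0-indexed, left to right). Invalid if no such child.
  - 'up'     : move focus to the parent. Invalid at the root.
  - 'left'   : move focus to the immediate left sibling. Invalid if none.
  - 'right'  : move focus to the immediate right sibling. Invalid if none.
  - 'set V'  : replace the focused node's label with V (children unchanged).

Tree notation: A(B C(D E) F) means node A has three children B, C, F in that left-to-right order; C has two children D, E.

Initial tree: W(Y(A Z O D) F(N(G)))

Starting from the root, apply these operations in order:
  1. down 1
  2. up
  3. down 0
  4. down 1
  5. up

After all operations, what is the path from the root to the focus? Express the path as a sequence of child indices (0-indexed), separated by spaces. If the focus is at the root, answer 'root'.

Answer: 0

Derivation:
Step 1 (down 1): focus=F path=1 depth=1 children=['N'] left=['Y'] right=[] parent=W
Step 2 (up): focus=W path=root depth=0 children=['Y', 'F'] (at root)
Step 3 (down 0): focus=Y path=0 depth=1 children=['A', 'Z', 'O', 'D'] left=[] right=['F'] parent=W
Step 4 (down 1): focus=Z path=0/1 depth=2 children=[] left=['A'] right=['O', 'D'] parent=Y
Step 5 (up): focus=Y path=0 depth=1 children=['A', 'Z', 'O', 'D'] left=[] right=['F'] parent=W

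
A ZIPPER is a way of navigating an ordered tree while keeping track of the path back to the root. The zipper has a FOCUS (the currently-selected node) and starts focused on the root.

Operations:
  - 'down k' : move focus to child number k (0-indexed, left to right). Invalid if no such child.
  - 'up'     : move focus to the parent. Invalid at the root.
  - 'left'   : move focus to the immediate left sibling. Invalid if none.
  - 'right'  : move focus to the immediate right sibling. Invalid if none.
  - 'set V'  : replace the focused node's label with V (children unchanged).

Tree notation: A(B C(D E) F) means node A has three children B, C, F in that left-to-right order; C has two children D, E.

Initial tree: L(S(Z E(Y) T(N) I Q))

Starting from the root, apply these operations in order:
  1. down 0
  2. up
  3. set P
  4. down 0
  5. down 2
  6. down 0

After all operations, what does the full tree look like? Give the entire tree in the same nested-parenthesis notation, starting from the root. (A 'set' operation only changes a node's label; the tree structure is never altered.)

Step 1 (down 0): focus=S path=0 depth=1 children=['Z', 'E', 'T', 'I', 'Q'] left=[] right=[] parent=L
Step 2 (up): focus=L path=root depth=0 children=['S'] (at root)
Step 3 (set P): focus=P path=root depth=0 children=['S'] (at root)
Step 4 (down 0): focus=S path=0 depth=1 children=['Z', 'E', 'T', 'I', 'Q'] left=[] right=[] parent=P
Step 5 (down 2): focus=T path=0/2 depth=2 children=['N'] left=['Z', 'E'] right=['I', 'Q'] parent=S
Step 6 (down 0): focus=N path=0/2/0 depth=3 children=[] left=[] right=[] parent=T

Answer: P(S(Z E(Y) T(N) I Q))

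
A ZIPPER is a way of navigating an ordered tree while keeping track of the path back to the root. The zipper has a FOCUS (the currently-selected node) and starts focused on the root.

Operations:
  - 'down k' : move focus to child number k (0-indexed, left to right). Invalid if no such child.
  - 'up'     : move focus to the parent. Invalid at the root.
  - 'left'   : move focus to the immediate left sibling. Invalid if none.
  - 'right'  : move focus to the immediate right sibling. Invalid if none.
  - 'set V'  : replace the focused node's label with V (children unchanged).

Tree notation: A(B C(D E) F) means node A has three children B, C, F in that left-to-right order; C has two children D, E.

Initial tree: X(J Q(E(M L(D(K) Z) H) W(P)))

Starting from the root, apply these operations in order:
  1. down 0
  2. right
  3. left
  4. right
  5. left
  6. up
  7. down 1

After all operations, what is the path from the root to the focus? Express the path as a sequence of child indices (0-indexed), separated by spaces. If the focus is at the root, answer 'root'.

Answer: 1

Derivation:
Step 1 (down 0): focus=J path=0 depth=1 children=[] left=[] right=['Q'] parent=X
Step 2 (right): focus=Q path=1 depth=1 children=['E', 'W'] left=['J'] right=[] parent=X
Step 3 (left): focus=J path=0 depth=1 children=[] left=[] right=['Q'] parent=X
Step 4 (right): focus=Q path=1 depth=1 children=['E', 'W'] left=['J'] right=[] parent=X
Step 5 (left): focus=J path=0 depth=1 children=[] left=[] right=['Q'] parent=X
Step 6 (up): focus=X path=root depth=0 children=['J', 'Q'] (at root)
Step 7 (down 1): focus=Q path=1 depth=1 children=['E', 'W'] left=['J'] right=[] parent=X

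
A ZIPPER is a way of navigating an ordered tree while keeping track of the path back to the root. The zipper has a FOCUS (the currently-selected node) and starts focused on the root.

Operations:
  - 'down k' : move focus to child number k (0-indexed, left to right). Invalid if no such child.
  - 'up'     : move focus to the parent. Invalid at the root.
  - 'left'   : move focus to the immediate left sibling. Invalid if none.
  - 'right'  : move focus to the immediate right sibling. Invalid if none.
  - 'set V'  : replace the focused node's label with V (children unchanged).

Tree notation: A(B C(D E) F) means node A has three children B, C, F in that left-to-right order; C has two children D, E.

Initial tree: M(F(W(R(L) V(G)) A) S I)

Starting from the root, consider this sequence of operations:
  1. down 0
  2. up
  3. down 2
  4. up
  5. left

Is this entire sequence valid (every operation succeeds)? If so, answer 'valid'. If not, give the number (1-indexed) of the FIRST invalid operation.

Step 1 (down 0): focus=F path=0 depth=1 children=['W', 'A'] left=[] right=['S', 'I'] parent=M
Step 2 (up): focus=M path=root depth=0 children=['F', 'S', 'I'] (at root)
Step 3 (down 2): focus=I path=2 depth=1 children=[] left=['F', 'S'] right=[] parent=M
Step 4 (up): focus=M path=root depth=0 children=['F', 'S', 'I'] (at root)
Step 5 (left): INVALID

Answer: 5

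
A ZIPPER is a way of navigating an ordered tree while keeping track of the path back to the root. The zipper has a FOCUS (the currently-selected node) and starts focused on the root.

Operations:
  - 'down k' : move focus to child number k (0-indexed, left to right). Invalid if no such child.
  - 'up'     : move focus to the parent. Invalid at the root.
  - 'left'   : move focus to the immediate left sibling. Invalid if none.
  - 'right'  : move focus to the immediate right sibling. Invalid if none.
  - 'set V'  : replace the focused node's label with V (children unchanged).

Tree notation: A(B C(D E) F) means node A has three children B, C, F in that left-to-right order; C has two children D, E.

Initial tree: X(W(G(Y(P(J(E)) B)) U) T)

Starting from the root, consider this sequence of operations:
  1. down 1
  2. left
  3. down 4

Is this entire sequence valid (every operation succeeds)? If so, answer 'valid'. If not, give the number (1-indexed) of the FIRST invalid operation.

Answer: 3

Derivation:
Step 1 (down 1): focus=T path=1 depth=1 children=[] left=['W'] right=[] parent=X
Step 2 (left): focus=W path=0 depth=1 children=['G', 'U'] left=[] right=['T'] parent=X
Step 3 (down 4): INVALID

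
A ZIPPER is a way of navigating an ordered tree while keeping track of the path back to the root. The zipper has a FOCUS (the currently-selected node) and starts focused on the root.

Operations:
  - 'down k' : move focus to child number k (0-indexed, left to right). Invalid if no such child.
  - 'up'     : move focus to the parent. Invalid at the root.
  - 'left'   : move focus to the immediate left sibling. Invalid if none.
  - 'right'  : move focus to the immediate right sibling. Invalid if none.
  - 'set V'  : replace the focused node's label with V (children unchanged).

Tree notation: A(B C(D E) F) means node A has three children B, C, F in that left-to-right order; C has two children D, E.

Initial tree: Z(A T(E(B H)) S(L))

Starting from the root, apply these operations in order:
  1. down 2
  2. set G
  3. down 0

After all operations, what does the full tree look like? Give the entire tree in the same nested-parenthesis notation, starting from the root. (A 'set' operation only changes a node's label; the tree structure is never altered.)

Step 1 (down 2): focus=S path=2 depth=1 children=['L'] left=['A', 'T'] right=[] parent=Z
Step 2 (set G): focus=G path=2 depth=1 children=['L'] left=['A', 'T'] right=[] parent=Z
Step 3 (down 0): focus=L path=2/0 depth=2 children=[] left=[] right=[] parent=G

Answer: Z(A T(E(B H)) G(L))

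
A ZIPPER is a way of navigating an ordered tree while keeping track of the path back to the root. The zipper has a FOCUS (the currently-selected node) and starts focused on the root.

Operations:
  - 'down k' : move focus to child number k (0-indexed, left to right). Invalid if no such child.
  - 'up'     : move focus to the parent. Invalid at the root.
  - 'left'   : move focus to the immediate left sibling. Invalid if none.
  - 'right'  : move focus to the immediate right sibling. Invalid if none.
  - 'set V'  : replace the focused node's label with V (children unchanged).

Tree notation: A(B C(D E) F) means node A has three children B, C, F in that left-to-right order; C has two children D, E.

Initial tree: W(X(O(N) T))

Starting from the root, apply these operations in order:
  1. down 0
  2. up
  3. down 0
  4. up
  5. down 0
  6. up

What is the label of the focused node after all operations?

Step 1 (down 0): focus=X path=0 depth=1 children=['O', 'T'] left=[] right=[] parent=W
Step 2 (up): focus=W path=root depth=0 children=['X'] (at root)
Step 3 (down 0): focus=X path=0 depth=1 children=['O', 'T'] left=[] right=[] parent=W
Step 4 (up): focus=W path=root depth=0 children=['X'] (at root)
Step 5 (down 0): focus=X path=0 depth=1 children=['O', 'T'] left=[] right=[] parent=W
Step 6 (up): focus=W path=root depth=0 children=['X'] (at root)

Answer: W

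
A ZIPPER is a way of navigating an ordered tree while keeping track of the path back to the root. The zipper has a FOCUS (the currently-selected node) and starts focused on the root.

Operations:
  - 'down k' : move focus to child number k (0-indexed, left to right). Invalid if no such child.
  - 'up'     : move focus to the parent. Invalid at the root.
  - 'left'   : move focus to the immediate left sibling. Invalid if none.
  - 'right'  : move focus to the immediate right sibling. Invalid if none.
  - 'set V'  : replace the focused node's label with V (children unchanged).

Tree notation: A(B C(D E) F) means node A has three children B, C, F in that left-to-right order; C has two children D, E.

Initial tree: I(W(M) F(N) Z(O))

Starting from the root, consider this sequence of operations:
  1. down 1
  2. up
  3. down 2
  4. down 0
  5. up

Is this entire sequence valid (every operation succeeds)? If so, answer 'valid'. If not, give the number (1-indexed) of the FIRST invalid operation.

Answer: valid

Derivation:
Step 1 (down 1): focus=F path=1 depth=1 children=['N'] left=['W'] right=['Z'] parent=I
Step 2 (up): focus=I path=root depth=0 children=['W', 'F', 'Z'] (at root)
Step 3 (down 2): focus=Z path=2 depth=1 children=['O'] left=['W', 'F'] right=[] parent=I
Step 4 (down 0): focus=O path=2/0 depth=2 children=[] left=[] right=[] parent=Z
Step 5 (up): focus=Z path=2 depth=1 children=['O'] left=['W', 'F'] right=[] parent=I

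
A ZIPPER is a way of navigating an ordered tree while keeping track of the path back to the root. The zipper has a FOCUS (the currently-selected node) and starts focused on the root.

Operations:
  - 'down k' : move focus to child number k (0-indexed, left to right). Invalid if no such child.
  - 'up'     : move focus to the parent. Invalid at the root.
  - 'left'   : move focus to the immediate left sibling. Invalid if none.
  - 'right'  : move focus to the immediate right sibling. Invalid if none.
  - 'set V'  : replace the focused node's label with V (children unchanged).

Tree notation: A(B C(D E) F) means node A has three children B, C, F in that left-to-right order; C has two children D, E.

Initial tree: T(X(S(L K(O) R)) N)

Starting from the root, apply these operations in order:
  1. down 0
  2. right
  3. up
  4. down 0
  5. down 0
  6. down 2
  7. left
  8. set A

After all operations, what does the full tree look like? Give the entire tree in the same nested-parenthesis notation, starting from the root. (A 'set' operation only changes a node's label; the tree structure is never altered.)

Answer: T(X(S(L A(O) R)) N)

Derivation:
Step 1 (down 0): focus=X path=0 depth=1 children=['S'] left=[] right=['N'] parent=T
Step 2 (right): focus=N path=1 depth=1 children=[] left=['X'] right=[] parent=T
Step 3 (up): focus=T path=root depth=0 children=['X', 'N'] (at root)
Step 4 (down 0): focus=X path=0 depth=1 children=['S'] left=[] right=['N'] parent=T
Step 5 (down 0): focus=S path=0/0 depth=2 children=['L', 'K', 'R'] left=[] right=[] parent=X
Step 6 (down 2): focus=R path=0/0/2 depth=3 children=[] left=['L', 'K'] right=[] parent=S
Step 7 (left): focus=K path=0/0/1 depth=3 children=['O'] left=['L'] right=['R'] parent=S
Step 8 (set A): focus=A path=0/0/1 depth=3 children=['O'] left=['L'] right=['R'] parent=S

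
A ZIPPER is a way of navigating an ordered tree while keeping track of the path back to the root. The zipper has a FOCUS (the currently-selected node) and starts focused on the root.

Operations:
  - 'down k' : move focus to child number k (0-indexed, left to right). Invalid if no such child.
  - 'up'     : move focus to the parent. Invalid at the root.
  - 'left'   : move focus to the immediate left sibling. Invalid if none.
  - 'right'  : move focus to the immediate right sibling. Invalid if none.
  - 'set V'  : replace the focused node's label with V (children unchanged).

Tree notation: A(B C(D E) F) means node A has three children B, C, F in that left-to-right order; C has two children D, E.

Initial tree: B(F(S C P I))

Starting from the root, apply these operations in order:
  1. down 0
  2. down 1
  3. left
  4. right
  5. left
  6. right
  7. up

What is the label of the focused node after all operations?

Step 1 (down 0): focus=F path=0 depth=1 children=['S', 'C', 'P', 'I'] left=[] right=[] parent=B
Step 2 (down 1): focus=C path=0/1 depth=2 children=[] left=['S'] right=['P', 'I'] parent=F
Step 3 (left): focus=S path=0/0 depth=2 children=[] left=[] right=['C', 'P', 'I'] parent=F
Step 4 (right): focus=C path=0/1 depth=2 children=[] left=['S'] right=['P', 'I'] parent=F
Step 5 (left): focus=S path=0/0 depth=2 children=[] left=[] right=['C', 'P', 'I'] parent=F
Step 6 (right): focus=C path=0/1 depth=2 children=[] left=['S'] right=['P', 'I'] parent=F
Step 7 (up): focus=F path=0 depth=1 children=['S', 'C', 'P', 'I'] left=[] right=[] parent=B

Answer: F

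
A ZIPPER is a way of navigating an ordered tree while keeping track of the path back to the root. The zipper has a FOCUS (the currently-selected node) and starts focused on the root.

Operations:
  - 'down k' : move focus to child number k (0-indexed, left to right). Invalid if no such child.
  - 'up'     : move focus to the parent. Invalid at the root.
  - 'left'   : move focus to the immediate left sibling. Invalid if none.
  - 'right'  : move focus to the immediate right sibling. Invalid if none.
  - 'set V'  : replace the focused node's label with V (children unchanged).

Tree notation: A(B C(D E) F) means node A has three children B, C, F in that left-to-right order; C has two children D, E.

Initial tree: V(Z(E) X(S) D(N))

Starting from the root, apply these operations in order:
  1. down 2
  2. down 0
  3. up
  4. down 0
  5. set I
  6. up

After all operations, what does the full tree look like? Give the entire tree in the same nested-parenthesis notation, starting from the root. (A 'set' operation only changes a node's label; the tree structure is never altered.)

Answer: V(Z(E) X(S) D(I))

Derivation:
Step 1 (down 2): focus=D path=2 depth=1 children=['N'] left=['Z', 'X'] right=[] parent=V
Step 2 (down 0): focus=N path=2/0 depth=2 children=[] left=[] right=[] parent=D
Step 3 (up): focus=D path=2 depth=1 children=['N'] left=['Z', 'X'] right=[] parent=V
Step 4 (down 0): focus=N path=2/0 depth=2 children=[] left=[] right=[] parent=D
Step 5 (set I): focus=I path=2/0 depth=2 children=[] left=[] right=[] parent=D
Step 6 (up): focus=D path=2 depth=1 children=['I'] left=['Z', 'X'] right=[] parent=V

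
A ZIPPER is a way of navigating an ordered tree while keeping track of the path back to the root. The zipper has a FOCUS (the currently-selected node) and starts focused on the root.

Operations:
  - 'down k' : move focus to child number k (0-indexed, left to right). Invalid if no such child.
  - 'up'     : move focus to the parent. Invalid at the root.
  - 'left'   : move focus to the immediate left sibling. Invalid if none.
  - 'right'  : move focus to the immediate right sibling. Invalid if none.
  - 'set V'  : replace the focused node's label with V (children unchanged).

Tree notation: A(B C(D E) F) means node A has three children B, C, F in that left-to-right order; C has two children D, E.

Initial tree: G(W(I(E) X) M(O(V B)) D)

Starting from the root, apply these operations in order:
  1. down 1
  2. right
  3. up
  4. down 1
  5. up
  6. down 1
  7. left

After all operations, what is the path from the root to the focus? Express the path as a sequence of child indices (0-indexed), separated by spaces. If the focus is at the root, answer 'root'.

Answer: 0

Derivation:
Step 1 (down 1): focus=M path=1 depth=1 children=['O'] left=['W'] right=['D'] parent=G
Step 2 (right): focus=D path=2 depth=1 children=[] left=['W', 'M'] right=[] parent=G
Step 3 (up): focus=G path=root depth=0 children=['W', 'M', 'D'] (at root)
Step 4 (down 1): focus=M path=1 depth=1 children=['O'] left=['W'] right=['D'] parent=G
Step 5 (up): focus=G path=root depth=0 children=['W', 'M', 'D'] (at root)
Step 6 (down 1): focus=M path=1 depth=1 children=['O'] left=['W'] right=['D'] parent=G
Step 7 (left): focus=W path=0 depth=1 children=['I', 'X'] left=[] right=['M', 'D'] parent=G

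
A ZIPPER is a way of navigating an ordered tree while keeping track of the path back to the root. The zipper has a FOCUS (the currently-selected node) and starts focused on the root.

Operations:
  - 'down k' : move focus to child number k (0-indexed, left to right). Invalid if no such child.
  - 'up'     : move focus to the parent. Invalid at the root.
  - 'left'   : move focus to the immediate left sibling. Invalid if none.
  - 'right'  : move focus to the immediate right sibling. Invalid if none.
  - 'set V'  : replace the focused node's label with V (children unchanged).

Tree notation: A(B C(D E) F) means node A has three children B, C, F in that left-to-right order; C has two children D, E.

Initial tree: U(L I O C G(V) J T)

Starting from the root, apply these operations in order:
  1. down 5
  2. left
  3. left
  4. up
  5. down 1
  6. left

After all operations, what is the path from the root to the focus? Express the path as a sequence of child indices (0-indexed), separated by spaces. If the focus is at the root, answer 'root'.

Step 1 (down 5): focus=J path=5 depth=1 children=[] left=['L', 'I', 'O', 'C', 'G'] right=['T'] parent=U
Step 2 (left): focus=G path=4 depth=1 children=['V'] left=['L', 'I', 'O', 'C'] right=['J', 'T'] parent=U
Step 3 (left): focus=C path=3 depth=1 children=[] left=['L', 'I', 'O'] right=['G', 'J', 'T'] parent=U
Step 4 (up): focus=U path=root depth=0 children=['L', 'I', 'O', 'C', 'G', 'J', 'T'] (at root)
Step 5 (down 1): focus=I path=1 depth=1 children=[] left=['L'] right=['O', 'C', 'G', 'J', 'T'] parent=U
Step 6 (left): focus=L path=0 depth=1 children=[] left=[] right=['I', 'O', 'C', 'G', 'J', 'T'] parent=U

Answer: 0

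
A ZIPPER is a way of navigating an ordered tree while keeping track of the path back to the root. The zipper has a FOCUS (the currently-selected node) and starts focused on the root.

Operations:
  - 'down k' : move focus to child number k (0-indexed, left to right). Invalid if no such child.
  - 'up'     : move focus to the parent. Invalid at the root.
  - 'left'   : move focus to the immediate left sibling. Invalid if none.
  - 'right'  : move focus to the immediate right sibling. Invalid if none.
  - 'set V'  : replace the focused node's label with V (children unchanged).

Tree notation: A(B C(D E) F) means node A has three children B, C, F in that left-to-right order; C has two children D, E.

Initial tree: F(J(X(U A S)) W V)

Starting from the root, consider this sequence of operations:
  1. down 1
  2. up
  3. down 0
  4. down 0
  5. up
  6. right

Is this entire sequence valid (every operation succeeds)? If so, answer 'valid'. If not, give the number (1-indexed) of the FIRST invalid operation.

Step 1 (down 1): focus=W path=1 depth=1 children=[] left=['J'] right=['V'] parent=F
Step 2 (up): focus=F path=root depth=0 children=['J', 'W', 'V'] (at root)
Step 3 (down 0): focus=J path=0 depth=1 children=['X'] left=[] right=['W', 'V'] parent=F
Step 4 (down 0): focus=X path=0/0 depth=2 children=['U', 'A', 'S'] left=[] right=[] parent=J
Step 5 (up): focus=J path=0 depth=1 children=['X'] left=[] right=['W', 'V'] parent=F
Step 6 (right): focus=W path=1 depth=1 children=[] left=['J'] right=['V'] parent=F

Answer: valid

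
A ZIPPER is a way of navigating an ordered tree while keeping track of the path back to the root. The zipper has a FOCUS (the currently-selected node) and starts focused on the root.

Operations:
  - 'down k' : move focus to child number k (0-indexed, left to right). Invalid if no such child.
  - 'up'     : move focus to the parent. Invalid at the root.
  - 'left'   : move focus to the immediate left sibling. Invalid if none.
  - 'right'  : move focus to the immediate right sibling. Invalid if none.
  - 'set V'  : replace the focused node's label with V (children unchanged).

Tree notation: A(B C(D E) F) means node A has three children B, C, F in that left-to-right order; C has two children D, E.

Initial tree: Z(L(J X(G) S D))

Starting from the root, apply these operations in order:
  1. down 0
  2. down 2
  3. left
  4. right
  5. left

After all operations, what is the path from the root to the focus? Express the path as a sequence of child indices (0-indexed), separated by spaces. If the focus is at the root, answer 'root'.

Answer: 0 1

Derivation:
Step 1 (down 0): focus=L path=0 depth=1 children=['J', 'X', 'S', 'D'] left=[] right=[] parent=Z
Step 2 (down 2): focus=S path=0/2 depth=2 children=[] left=['J', 'X'] right=['D'] parent=L
Step 3 (left): focus=X path=0/1 depth=2 children=['G'] left=['J'] right=['S', 'D'] parent=L
Step 4 (right): focus=S path=0/2 depth=2 children=[] left=['J', 'X'] right=['D'] parent=L
Step 5 (left): focus=X path=0/1 depth=2 children=['G'] left=['J'] right=['S', 'D'] parent=L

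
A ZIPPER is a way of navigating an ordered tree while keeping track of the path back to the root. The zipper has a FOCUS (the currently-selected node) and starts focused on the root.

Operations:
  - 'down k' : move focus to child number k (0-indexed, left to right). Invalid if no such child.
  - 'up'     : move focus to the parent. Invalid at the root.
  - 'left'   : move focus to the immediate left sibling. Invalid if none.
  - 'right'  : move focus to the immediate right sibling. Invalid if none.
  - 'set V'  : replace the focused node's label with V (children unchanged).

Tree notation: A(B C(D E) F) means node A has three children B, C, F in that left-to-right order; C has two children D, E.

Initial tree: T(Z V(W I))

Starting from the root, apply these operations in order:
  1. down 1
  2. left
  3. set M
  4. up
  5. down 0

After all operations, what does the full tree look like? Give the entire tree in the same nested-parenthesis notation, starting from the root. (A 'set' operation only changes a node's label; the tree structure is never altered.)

Answer: T(M V(W I))

Derivation:
Step 1 (down 1): focus=V path=1 depth=1 children=['W', 'I'] left=['Z'] right=[] parent=T
Step 2 (left): focus=Z path=0 depth=1 children=[] left=[] right=['V'] parent=T
Step 3 (set M): focus=M path=0 depth=1 children=[] left=[] right=['V'] parent=T
Step 4 (up): focus=T path=root depth=0 children=['M', 'V'] (at root)
Step 5 (down 0): focus=M path=0 depth=1 children=[] left=[] right=['V'] parent=T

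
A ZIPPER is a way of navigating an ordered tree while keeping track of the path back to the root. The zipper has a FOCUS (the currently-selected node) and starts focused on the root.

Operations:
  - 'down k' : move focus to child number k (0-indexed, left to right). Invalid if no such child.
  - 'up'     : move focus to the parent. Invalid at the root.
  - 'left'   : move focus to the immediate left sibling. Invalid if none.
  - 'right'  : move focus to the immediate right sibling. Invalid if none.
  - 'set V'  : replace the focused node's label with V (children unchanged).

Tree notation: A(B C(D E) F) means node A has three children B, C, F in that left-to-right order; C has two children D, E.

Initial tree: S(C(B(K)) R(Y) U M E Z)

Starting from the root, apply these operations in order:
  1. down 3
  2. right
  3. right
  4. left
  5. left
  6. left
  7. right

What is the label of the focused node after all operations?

Step 1 (down 3): focus=M path=3 depth=1 children=[] left=['C', 'R', 'U'] right=['E', 'Z'] parent=S
Step 2 (right): focus=E path=4 depth=1 children=[] left=['C', 'R', 'U', 'M'] right=['Z'] parent=S
Step 3 (right): focus=Z path=5 depth=1 children=[] left=['C', 'R', 'U', 'M', 'E'] right=[] parent=S
Step 4 (left): focus=E path=4 depth=1 children=[] left=['C', 'R', 'U', 'M'] right=['Z'] parent=S
Step 5 (left): focus=M path=3 depth=1 children=[] left=['C', 'R', 'U'] right=['E', 'Z'] parent=S
Step 6 (left): focus=U path=2 depth=1 children=[] left=['C', 'R'] right=['M', 'E', 'Z'] parent=S
Step 7 (right): focus=M path=3 depth=1 children=[] left=['C', 'R', 'U'] right=['E', 'Z'] parent=S

Answer: M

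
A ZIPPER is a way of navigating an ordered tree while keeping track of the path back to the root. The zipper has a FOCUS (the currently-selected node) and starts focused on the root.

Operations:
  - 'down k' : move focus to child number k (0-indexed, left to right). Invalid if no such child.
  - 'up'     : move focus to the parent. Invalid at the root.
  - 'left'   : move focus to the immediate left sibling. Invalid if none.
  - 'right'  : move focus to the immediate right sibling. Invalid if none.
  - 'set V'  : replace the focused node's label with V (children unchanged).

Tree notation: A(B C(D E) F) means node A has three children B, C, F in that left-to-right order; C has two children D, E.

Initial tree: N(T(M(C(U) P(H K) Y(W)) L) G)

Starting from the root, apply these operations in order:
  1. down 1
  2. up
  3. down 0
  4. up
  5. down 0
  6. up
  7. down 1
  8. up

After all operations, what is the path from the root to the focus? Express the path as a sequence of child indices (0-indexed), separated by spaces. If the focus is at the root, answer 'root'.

Step 1 (down 1): focus=G path=1 depth=1 children=[] left=['T'] right=[] parent=N
Step 2 (up): focus=N path=root depth=0 children=['T', 'G'] (at root)
Step 3 (down 0): focus=T path=0 depth=1 children=['M', 'L'] left=[] right=['G'] parent=N
Step 4 (up): focus=N path=root depth=0 children=['T', 'G'] (at root)
Step 5 (down 0): focus=T path=0 depth=1 children=['M', 'L'] left=[] right=['G'] parent=N
Step 6 (up): focus=N path=root depth=0 children=['T', 'G'] (at root)
Step 7 (down 1): focus=G path=1 depth=1 children=[] left=['T'] right=[] parent=N
Step 8 (up): focus=N path=root depth=0 children=['T', 'G'] (at root)

Answer: root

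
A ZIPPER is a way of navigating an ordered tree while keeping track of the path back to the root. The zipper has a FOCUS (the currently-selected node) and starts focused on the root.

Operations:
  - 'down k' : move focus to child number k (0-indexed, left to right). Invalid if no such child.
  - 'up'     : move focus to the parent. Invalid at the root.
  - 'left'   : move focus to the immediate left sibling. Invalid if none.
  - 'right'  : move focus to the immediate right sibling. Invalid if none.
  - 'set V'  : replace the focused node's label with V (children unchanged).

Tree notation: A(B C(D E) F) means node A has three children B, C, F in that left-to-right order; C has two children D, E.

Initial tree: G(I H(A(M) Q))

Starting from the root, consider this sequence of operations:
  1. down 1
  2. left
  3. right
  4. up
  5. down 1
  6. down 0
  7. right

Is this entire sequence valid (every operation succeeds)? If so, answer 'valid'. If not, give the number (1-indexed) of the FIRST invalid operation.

Answer: valid

Derivation:
Step 1 (down 1): focus=H path=1 depth=1 children=['A', 'Q'] left=['I'] right=[] parent=G
Step 2 (left): focus=I path=0 depth=1 children=[] left=[] right=['H'] parent=G
Step 3 (right): focus=H path=1 depth=1 children=['A', 'Q'] left=['I'] right=[] parent=G
Step 4 (up): focus=G path=root depth=0 children=['I', 'H'] (at root)
Step 5 (down 1): focus=H path=1 depth=1 children=['A', 'Q'] left=['I'] right=[] parent=G
Step 6 (down 0): focus=A path=1/0 depth=2 children=['M'] left=[] right=['Q'] parent=H
Step 7 (right): focus=Q path=1/1 depth=2 children=[] left=['A'] right=[] parent=H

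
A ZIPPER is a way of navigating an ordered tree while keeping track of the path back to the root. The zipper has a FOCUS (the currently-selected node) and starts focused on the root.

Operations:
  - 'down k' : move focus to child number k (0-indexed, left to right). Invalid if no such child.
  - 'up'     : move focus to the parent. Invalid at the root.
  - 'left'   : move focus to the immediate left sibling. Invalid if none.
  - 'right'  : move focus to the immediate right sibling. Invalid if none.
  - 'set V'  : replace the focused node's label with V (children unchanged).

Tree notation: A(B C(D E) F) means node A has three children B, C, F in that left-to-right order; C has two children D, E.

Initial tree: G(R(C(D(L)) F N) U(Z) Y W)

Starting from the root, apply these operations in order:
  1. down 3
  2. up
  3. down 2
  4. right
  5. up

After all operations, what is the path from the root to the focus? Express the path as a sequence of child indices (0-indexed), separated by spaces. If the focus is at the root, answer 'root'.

Answer: root

Derivation:
Step 1 (down 3): focus=W path=3 depth=1 children=[] left=['R', 'U', 'Y'] right=[] parent=G
Step 2 (up): focus=G path=root depth=0 children=['R', 'U', 'Y', 'W'] (at root)
Step 3 (down 2): focus=Y path=2 depth=1 children=[] left=['R', 'U'] right=['W'] parent=G
Step 4 (right): focus=W path=3 depth=1 children=[] left=['R', 'U', 'Y'] right=[] parent=G
Step 5 (up): focus=G path=root depth=0 children=['R', 'U', 'Y', 'W'] (at root)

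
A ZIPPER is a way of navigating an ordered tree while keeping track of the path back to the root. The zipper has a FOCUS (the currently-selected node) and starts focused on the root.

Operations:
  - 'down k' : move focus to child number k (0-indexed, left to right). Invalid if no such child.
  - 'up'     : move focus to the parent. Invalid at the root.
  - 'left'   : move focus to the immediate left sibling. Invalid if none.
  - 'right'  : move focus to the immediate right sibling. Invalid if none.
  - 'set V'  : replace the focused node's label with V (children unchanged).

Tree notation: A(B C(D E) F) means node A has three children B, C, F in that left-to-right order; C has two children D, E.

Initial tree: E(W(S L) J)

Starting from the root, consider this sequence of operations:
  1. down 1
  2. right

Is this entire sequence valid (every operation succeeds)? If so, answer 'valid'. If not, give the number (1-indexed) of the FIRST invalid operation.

Answer: 2

Derivation:
Step 1 (down 1): focus=J path=1 depth=1 children=[] left=['W'] right=[] parent=E
Step 2 (right): INVALID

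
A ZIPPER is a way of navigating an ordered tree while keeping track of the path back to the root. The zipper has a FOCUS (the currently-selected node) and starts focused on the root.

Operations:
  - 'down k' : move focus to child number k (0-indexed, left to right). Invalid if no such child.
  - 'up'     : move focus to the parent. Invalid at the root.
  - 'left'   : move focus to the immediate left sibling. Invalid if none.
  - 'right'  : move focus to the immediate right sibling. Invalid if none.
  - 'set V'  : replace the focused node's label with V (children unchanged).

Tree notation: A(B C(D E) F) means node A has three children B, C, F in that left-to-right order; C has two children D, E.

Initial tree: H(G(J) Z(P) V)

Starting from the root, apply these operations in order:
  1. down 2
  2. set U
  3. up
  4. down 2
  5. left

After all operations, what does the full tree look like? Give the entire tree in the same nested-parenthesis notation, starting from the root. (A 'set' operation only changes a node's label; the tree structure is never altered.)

Answer: H(G(J) Z(P) U)

Derivation:
Step 1 (down 2): focus=V path=2 depth=1 children=[] left=['G', 'Z'] right=[] parent=H
Step 2 (set U): focus=U path=2 depth=1 children=[] left=['G', 'Z'] right=[] parent=H
Step 3 (up): focus=H path=root depth=0 children=['G', 'Z', 'U'] (at root)
Step 4 (down 2): focus=U path=2 depth=1 children=[] left=['G', 'Z'] right=[] parent=H
Step 5 (left): focus=Z path=1 depth=1 children=['P'] left=['G'] right=['U'] parent=H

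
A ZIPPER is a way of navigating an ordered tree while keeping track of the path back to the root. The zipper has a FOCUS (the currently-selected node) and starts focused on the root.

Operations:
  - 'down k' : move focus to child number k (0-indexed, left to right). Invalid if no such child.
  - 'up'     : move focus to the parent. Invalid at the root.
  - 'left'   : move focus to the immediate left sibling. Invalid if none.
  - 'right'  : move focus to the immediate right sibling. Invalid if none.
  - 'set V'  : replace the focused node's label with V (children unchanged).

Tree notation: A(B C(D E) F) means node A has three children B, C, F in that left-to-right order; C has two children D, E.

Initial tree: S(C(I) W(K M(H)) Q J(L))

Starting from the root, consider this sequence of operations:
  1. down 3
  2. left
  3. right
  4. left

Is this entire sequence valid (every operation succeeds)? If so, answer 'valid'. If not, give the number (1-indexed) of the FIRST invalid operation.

Answer: valid

Derivation:
Step 1 (down 3): focus=J path=3 depth=1 children=['L'] left=['C', 'W', 'Q'] right=[] parent=S
Step 2 (left): focus=Q path=2 depth=1 children=[] left=['C', 'W'] right=['J'] parent=S
Step 3 (right): focus=J path=3 depth=1 children=['L'] left=['C', 'W', 'Q'] right=[] parent=S
Step 4 (left): focus=Q path=2 depth=1 children=[] left=['C', 'W'] right=['J'] parent=S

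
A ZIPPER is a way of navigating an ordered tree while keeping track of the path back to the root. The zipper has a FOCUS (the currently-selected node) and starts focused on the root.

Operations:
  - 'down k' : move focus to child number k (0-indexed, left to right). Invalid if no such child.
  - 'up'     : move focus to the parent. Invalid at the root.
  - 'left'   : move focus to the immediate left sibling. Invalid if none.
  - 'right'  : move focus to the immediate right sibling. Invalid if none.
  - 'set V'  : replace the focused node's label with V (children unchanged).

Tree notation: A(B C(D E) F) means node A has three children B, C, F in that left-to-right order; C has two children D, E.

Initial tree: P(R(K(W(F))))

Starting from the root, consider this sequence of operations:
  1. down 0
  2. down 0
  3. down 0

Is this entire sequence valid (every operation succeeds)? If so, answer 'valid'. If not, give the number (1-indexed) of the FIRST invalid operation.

Step 1 (down 0): focus=R path=0 depth=1 children=['K'] left=[] right=[] parent=P
Step 2 (down 0): focus=K path=0/0 depth=2 children=['W'] left=[] right=[] parent=R
Step 3 (down 0): focus=W path=0/0/0 depth=3 children=['F'] left=[] right=[] parent=K

Answer: valid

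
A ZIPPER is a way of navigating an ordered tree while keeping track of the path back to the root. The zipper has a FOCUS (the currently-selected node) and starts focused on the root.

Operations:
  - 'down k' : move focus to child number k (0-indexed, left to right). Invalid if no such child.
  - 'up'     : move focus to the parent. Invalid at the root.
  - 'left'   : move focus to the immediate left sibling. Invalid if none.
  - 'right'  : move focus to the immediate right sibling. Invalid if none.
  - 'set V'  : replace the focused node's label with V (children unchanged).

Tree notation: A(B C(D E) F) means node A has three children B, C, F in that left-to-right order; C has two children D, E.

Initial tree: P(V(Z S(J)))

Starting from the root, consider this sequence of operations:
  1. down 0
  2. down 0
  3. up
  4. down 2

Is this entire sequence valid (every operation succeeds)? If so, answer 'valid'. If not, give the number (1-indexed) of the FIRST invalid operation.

Answer: 4

Derivation:
Step 1 (down 0): focus=V path=0 depth=1 children=['Z', 'S'] left=[] right=[] parent=P
Step 2 (down 0): focus=Z path=0/0 depth=2 children=[] left=[] right=['S'] parent=V
Step 3 (up): focus=V path=0 depth=1 children=['Z', 'S'] left=[] right=[] parent=P
Step 4 (down 2): INVALID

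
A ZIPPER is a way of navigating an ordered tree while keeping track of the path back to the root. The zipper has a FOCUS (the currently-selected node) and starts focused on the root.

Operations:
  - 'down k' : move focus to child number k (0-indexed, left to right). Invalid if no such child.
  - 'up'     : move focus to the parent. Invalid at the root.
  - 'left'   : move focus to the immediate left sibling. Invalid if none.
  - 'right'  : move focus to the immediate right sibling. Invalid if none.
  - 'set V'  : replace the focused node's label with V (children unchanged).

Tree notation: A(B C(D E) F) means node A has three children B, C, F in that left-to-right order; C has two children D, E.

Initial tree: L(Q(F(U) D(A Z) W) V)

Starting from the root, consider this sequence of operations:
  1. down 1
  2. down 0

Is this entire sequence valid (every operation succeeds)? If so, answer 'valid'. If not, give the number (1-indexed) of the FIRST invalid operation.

Answer: 2

Derivation:
Step 1 (down 1): focus=V path=1 depth=1 children=[] left=['Q'] right=[] parent=L
Step 2 (down 0): INVALID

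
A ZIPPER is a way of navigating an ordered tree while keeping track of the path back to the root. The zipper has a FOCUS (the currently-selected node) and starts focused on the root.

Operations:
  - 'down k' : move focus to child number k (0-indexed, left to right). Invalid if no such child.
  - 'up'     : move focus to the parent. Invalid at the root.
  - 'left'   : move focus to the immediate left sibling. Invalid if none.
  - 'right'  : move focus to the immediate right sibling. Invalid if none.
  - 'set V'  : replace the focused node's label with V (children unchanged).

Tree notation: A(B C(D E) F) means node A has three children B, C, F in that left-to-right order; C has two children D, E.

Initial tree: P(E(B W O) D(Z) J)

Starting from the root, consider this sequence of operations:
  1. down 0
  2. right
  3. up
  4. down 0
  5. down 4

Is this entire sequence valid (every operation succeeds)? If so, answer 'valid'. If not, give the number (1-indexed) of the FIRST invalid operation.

Answer: 5

Derivation:
Step 1 (down 0): focus=E path=0 depth=1 children=['B', 'W', 'O'] left=[] right=['D', 'J'] parent=P
Step 2 (right): focus=D path=1 depth=1 children=['Z'] left=['E'] right=['J'] parent=P
Step 3 (up): focus=P path=root depth=0 children=['E', 'D', 'J'] (at root)
Step 4 (down 0): focus=E path=0 depth=1 children=['B', 'W', 'O'] left=[] right=['D', 'J'] parent=P
Step 5 (down 4): INVALID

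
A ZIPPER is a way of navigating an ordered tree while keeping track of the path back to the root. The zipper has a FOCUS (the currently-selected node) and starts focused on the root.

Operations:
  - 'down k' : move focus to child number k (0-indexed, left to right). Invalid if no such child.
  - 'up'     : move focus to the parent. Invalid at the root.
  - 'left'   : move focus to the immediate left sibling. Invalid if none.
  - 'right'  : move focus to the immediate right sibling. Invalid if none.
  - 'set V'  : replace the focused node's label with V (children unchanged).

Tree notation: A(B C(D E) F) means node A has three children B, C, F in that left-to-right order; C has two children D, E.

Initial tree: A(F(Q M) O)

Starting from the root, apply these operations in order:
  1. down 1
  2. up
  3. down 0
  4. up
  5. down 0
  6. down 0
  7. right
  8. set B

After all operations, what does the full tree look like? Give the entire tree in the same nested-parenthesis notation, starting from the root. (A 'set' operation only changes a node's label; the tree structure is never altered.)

Answer: A(F(Q B) O)

Derivation:
Step 1 (down 1): focus=O path=1 depth=1 children=[] left=['F'] right=[] parent=A
Step 2 (up): focus=A path=root depth=0 children=['F', 'O'] (at root)
Step 3 (down 0): focus=F path=0 depth=1 children=['Q', 'M'] left=[] right=['O'] parent=A
Step 4 (up): focus=A path=root depth=0 children=['F', 'O'] (at root)
Step 5 (down 0): focus=F path=0 depth=1 children=['Q', 'M'] left=[] right=['O'] parent=A
Step 6 (down 0): focus=Q path=0/0 depth=2 children=[] left=[] right=['M'] parent=F
Step 7 (right): focus=M path=0/1 depth=2 children=[] left=['Q'] right=[] parent=F
Step 8 (set B): focus=B path=0/1 depth=2 children=[] left=['Q'] right=[] parent=F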